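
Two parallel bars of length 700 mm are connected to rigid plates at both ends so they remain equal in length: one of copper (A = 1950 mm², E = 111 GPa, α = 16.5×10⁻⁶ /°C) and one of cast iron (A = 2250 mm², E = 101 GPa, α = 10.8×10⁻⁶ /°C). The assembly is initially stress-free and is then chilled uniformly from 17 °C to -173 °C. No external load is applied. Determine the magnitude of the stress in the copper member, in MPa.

σ ≈ 61.6 MPa (tensile)

Equilibrium of a rigid end plate with no external load gives equal and opposite internal forces ±P in the two members. Since α_{copper} > α_{cast iron}, cooling drives the copper into tension and the cast iron into compression.
Equating the net (thermal + elastic) strains gives |α₁ − α₂|·ΔT = P·[1/(A₁E₁) + 1/(A₂E₂)].
|α₁ − α₂|·ΔT = 5.7×10⁻⁶ × 190 = 0.001083.
1/(A₁E₁) + 1/(A₂E₂) = 1/(1950×111×10³) + 1/(2250×101×10³) = 9.02×10⁻⁹ N⁻¹.
So P = 0.001083 / 9.02×10⁻⁹ = 120.1 kN.
σ_{copper} = P/A₁ = 120100/1950 = 61.57 MPa, tensile.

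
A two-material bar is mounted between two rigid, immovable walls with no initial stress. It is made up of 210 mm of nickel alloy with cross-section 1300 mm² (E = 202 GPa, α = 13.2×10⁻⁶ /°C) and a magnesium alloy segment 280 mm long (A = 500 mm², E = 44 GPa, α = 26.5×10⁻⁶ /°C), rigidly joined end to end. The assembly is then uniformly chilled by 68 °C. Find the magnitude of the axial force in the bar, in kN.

P ≈ 51.2 kN (tensile)

Free thermal contraction of the whole bar: Σ αᵢΔT Lᵢ = 13.2×10⁻⁶×68×210 + 26.5×10⁻⁶×68×280 = 0.6931 mm.
The rigid supports impose zero overall length change; the single axial force P common to all segments must satisfy P Σ Lᵢ/(AᵢEᵢ) = δ_free.
The series flexibility is Σ Lᵢ/(AᵢEᵢ) = 210/(1300×202×10³) + 280/(500×44×10³) = 1.353×10⁻⁵ mm/N.
P = 0.6931 / 1.353×10⁻⁵ = 51240 N = 51.24 kN, tensile.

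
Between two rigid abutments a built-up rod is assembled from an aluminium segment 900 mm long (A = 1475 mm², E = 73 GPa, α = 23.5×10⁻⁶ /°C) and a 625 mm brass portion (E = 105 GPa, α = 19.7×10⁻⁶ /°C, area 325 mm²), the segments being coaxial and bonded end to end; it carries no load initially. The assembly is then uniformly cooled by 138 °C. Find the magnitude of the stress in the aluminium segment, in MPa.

With the walls removed the bar would change length by δ_free = Σ αᵢΔT Lᵢ = 23.5×10⁻⁶×138×900 + 19.7×10⁻⁶×138×625 = 4.618 mm.
Since the ends are fixed, an axial force P builds up, equal in every segment, with P · Σ Lᵢ/(AᵢEᵢ) = δ_free.
Σ Lᵢ/(AᵢEᵢ) = 900/(1475×73×10³) + 625/(325×105×10³) = 2.667×10⁻⁵ mm/N.
P = 4.618 / 2.667×10⁻⁵ = 173100 N = 173.1 kN, tensile.
σ_{aluminium} = P / A = 173100 / 1475 = 117.4 MPa.

σ ≈ 117 MPa (tensile)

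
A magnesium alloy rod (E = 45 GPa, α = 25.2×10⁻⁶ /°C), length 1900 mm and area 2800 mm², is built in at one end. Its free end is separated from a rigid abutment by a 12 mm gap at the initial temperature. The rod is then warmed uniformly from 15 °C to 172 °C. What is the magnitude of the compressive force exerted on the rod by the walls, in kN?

P ≈ 0 kN

Free thermal elongation = αΔT L = 25.2×10⁻⁶ × 157 × 1900 = 7.517 mm.
This is smaller than the 12 mm clearance, so the rod expands freely without reaching the stop — the stress is zero.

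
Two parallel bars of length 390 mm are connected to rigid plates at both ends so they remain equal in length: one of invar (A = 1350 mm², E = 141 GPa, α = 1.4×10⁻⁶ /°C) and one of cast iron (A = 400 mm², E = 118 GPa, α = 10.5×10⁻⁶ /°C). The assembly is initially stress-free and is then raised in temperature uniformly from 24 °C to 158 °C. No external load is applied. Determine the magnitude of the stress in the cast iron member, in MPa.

Equilibrium of a rigid end plate with no external load gives equal and opposite internal forces ±P in the two members. Since α_{cast iron} > α_{invar}, heating drives the cast iron into compression and the invar into tension.
Equating the net (thermal + elastic) strains gives |α₁ − α₂|·ΔT = P·[1/(A₁E₁) + 1/(A₂E₂)].
|α₁ − α₂|·ΔT = 9.1×10⁻⁶ × 134 = 0.001219.
1/(A₁E₁) + 1/(A₂E₂) = 1/(1350×141×10³) + 1/(400×118×10³) = 2.644×10⁻⁸ N⁻¹.
P = 0.001219 / 2.644×10⁻⁸ = 46120 N = 46.12 kN.
σ_{cast iron} = P/A₂ = 46120/400 = 115.3 MPa, compressive.

σ ≈ 115 MPa (compressive)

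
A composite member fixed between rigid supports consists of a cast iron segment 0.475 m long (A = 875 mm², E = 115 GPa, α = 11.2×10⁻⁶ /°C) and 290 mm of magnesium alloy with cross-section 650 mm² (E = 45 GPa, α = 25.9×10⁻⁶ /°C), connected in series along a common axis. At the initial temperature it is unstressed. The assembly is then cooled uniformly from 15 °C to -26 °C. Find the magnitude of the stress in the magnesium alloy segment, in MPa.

If the supports were absent, the total length change would be Σ αᵢΔT Lᵢ = 11.2×10⁻⁶×41×475 + 25.9×10⁻⁶×41×290 = 0.5261 mm.
Since the ends are fixed, an axial force P builds up, equal in every segment, with P · Σ Lᵢ/(AᵢEᵢ) = δ_free.
The series flexibility is Σ Lᵢ/(AᵢEᵢ) = 475/(875×115×10³) + 290/(650×45×10³) = 1.464×10⁻⁵ mm/N.
P = 0.5261 / 1.464×10⁻⁵ = 35950 N = 35.95 kN, tensile.
σ_{magnesium alloy} = P / A = 35950 / 650 = 55.3 MPa.

σ ≈ 55.3 MPa (tensile)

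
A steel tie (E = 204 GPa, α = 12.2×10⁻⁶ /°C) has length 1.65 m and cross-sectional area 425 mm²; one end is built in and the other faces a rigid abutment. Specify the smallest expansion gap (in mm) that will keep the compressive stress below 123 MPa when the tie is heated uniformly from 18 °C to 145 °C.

With no wall the tie would lengthen by αΔT L = 12.2×10⁻⁶ × 127 × 1650 = 2.557 mm.
A stress of 123 MPa corresponds to the wall pushing the tie back by σL/E = 123×1650/(204×10³) = 0.9949 mm.
So the gap has to take up the difference, g_min = δ_free − σL/E = 2.557 − 0.9949 = 1.562 mm.

g ≈ 1.56 mm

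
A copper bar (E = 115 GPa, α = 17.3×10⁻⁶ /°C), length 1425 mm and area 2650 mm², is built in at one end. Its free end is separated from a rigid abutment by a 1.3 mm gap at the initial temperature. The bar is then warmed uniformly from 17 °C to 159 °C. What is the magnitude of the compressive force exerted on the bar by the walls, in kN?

P ≈ 471 kN

Free thermal elongation = αΔT L = 17.3×10⁻⁶ × 142 × 1425 = 3.501 mm.
The gap closes (δ_free > 1.3 mm) and the wall then resists a further 3.501 − 1.3 = 2.201 mm of expansion.
So σ = E(δ_free − g)/L = 115×10³ × 2.201/1425 = 177.6 MPa.
P = σA = 177.6 × 2650 = 470.6 kN.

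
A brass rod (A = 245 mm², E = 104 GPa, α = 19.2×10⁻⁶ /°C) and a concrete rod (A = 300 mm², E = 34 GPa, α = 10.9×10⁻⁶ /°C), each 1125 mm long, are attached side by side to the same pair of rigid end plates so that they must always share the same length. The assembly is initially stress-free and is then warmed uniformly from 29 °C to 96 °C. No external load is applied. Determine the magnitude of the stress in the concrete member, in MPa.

σ ≈ 13.5 MPa (tensile)

The brass has the larger α, so on heating it would change length more than the concrete if both were free. The rigid plates force a common final length, so the brass is put into compression and the concrete into tension, with equal and opposite forces P (no external load).
Equating the net (thermal + elastic) strains gives |α₁ − α₂|·ΔT = P·[1/(A₁E₁) + 1/(A₂E₂)].
|α₁ − α₂|·ΔT = 8.3×10⁻⁶ × 67 = 0.0005561.
1/(A₁E₁) + 1/(A₂E₂) = 1/(245×104×10³) + 1/(300×34×10³) = 1.373×10⁻⁷ N⁻¹.
P = 0.0005561 / 1.373×10⁻⁷ = 4051 N = 4.051 kN.
σ_{concrete} = P/A₂ = 4051/300 = 13.5 MPa, tensile.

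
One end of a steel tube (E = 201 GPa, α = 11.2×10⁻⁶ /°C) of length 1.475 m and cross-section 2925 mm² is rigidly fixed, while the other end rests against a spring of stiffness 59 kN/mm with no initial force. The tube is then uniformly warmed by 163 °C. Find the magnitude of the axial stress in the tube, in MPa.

If the spring were absent the tube would lengthen by αΔT L = 11.2×10⁻⁶ × 163 × 1475 = 2.693 mm.
With a force P in the spring, the elastic change of the tube is PL/(AE) and that of the spring is P/k; compatibility requires their sum to equal δ_free.
P [ L/(AE) + 1/k ] = δ_free → P [ 1475/(2925×201×10³) + 1/(59×10³) ] = 2.693.
P = 2.693 / 1.946×10⁻⁵ = 138400 N.
σ = P/A = 138400/2925 = 47.31 MPa.

σ ≈ 47.3 MPa (compressive)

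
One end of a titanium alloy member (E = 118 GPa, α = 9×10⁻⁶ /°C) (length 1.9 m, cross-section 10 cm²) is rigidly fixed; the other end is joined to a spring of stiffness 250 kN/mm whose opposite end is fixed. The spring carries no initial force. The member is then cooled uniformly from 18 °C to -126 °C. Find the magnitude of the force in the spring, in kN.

Free thermal contraction: δ_free = αΔT L = 9×10⁻⁶ × 144 × 1900 = 2.462 mm.
Let P be the tensile force in the spring. The member extends elastically by PL/(AE) and the spring stretches by P/k; together these equal δ_free.
P [ L/(AE) + 1/k ] = δ_free → P [ 1900/(1000×118×10³) + 1/(250×10³) ] = 2.462.
P = 2.462 / 2.01×10⁻⁵ = 122500 N.

P ≈ 122 kN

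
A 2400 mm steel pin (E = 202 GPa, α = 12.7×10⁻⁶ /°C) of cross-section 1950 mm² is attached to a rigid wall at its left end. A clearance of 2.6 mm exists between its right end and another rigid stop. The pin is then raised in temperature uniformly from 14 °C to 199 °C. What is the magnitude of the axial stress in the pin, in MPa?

σ ≈ 256 MPa (compressive)

Unrestrained expansion: δ_free = αΔT L = 12.7×10⁻⁶ × 185 × 2400 = 5.639 mm.
This exceeds the 2.6 mm gap, so the wall pushes back. The portion of expansion that must be recovered elastically is δ_free − gap = 5.639 − 2.6 = 3.039 mm.
Compatibility: PL/(AE) = 3.039 mm, so σ = P/A = E × (3.039/2400) = 255.8 MPa.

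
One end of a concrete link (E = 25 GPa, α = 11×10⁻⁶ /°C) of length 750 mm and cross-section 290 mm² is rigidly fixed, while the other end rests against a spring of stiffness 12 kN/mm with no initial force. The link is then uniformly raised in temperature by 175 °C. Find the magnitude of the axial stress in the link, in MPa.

σ ≈ 26.7 MPa (compressive)

If the spring were absent the link would lengthen by αΔT L = 11×10⁻⁶ × 175 × 750 = 1.444 mm.
With a force P in the spring, the elastic change of the link is PL/(AE) and that of the spring is P/k; compatibility requires their sum to equal δ_free.
P [ L/(AE) + 1/k ] = δ_free → P [ 750/(290×25×10³) + 1/(12×10³) ] = 1.444.
P = 1.444 / 0.0001868 = 7730 N.
σ = P/A = 7730/290 = 26.65 MPa.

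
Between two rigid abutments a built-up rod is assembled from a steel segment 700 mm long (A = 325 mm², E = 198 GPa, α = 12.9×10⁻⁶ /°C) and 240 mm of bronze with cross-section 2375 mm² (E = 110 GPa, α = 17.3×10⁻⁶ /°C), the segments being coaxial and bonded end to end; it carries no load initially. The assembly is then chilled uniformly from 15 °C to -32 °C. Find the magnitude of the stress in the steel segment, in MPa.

Free thermal contraction of the whole bar: Σ αᵢΔT Lᵢ = 12.9×10⁻⁶×47×700 + 17.3×10⁻⁶×47×240 = 0.6196 mm.
The rigid supports impose zero overall length change; the single axial force P common to all segments must satisfy P Σ Lᵢ/(AᵢEᵢ) = δ_free.
The series flexibility is Σ Lᵢ/(AᵢEᵢ) = 700/(325×198×10³) + 240/(2375×110×10³) = 1.18×10⁻⁵ mm/N.
So P = 0.6196 / 1.18×10⁻⁵ = 52.52 kN, tensile.
σ_{steel} = P / A = 52520 / 325 = 161.6 MPa.

σ ≈ 162 MPa (tensile)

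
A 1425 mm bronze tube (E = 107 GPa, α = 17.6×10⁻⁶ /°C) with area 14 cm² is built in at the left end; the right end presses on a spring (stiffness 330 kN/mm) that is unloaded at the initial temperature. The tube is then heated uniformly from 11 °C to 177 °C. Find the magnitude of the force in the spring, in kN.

The unrestrained thermal change is αΔT L = 17.6×10⁻⁶ × 166 × 1425 = 4.163 mm.
With a force P in the spring, the elastic change of the tube is PL/(AE) and that of the spring is P/k; compatibility requires their sum to equal δ_free.
So P = δ_free / [L/(AE) + 1/k] = 4.163 / [ 1425/(1400×107×10³) + 1/(330×10³) ].
P = 4.163 / 1.254×10⁻⁵ = 331900 N.

P ≈ 332 kN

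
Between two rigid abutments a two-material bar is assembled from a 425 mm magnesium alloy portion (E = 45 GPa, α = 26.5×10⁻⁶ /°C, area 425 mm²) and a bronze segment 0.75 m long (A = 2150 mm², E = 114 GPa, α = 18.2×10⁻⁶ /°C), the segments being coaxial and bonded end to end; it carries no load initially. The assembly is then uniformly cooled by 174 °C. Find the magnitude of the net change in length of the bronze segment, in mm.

|ΔL| ≈ 1.85 mm

With the walls removed the bar would change length by δ_free = Σ αᵢΔT Lᵢ = 26.5×10⁻⁶×174×425 + 18.2×10⁻⁶×174×750 = 4.335 mm.
Since the ends are fixed, an axial force P builds up, equal in every segment, with P · Σ Lᵢ/(AᵢEᵢ) = δ_free.
Σ Lᵢ/(AᵢEᵢ) = 425/(425×45×10³) + 750/(2150×114×10³) = 2.528×10⁻⁵ mm/N.
So P = 4.335 / 2.528×10⁻⁵ = 171.5 kN, tensile.
For the bronze segment, free thermal change = 18.2×10⁻⁶×174×750 = 2.375 mm and elastic change from P = 171500×750/(2150×114×10³) = 0.5247 mm; these oppose, so the net change is 1.85 mm (segment shortens).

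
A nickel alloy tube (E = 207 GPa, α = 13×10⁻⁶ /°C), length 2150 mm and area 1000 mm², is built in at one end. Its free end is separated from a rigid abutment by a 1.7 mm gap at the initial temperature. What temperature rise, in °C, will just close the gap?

The gap closes when αΔT L = 1.7 mm, since the tube is still unstressed at that instant.
So ΔT = g/(αL) = 1.7/(13×10⁻⁶ × 2150) = 60.82 °C.

ΔT ≈ 60.8 °C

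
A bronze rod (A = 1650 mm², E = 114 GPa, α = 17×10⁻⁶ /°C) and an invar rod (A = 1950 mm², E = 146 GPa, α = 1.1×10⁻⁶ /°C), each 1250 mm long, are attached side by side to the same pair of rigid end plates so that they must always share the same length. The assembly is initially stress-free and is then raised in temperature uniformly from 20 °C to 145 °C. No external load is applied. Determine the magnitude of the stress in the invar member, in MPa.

σ ≈ 115 MPa (tensile)

Both members must finish at the same length. With the larger α, the bronze tends to over-expand; the plates restrain it, putting the bronze in compression and the invar in tension. With no external load the two internal forces are equal and opposite, magnitude P.
Setting the final lengths equal and cancelling L: (α₁ − α₂)ΔT = P/(A₁E₁) + P/(A₂E₂).
|α₁ − α₂|·ΔT = 15.9×10⁻⁶ × 125 = 0.001988.
1/(A₁E₁) + 1/(A₂E₂) = 1/(1650×114×10³) + 1/(1950×146×10³) = 8.829×10⁻⁹ N⁻¹.
So P = 0.001988 / 8.829×10⁻⁹ = 225.1 kN.
σ_{invar} = P/A₂ = 225100/1950 = 115.4 MPa, tensile.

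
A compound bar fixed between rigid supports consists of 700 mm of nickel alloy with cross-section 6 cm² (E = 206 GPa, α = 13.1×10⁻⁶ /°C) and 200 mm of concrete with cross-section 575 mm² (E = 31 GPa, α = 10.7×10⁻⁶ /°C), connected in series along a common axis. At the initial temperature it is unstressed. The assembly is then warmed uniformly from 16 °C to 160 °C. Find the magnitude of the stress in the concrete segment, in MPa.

σ ≈ 168 MPa (compressive)

Free thermal expansion of the whole bar: Σ αᵢΔT Lᵢ = 13.1×10⁻⁶×144×700 + 10.7×10⁻⁶×144×200 = 1.629 mm.
Since the ends are fixed, an axial force P builds up, equal in every segment, with P · Σ Lᵢ/(AᵢEᵢ) = δ_free.
Σ Lᵢ/(AᵢEᵢ) = 700/(600×206×10³) + 200/(575×31×10³) = 1.688×10⁻⁵ mm/N.
P = 1.629 / 1.688×10⁻⁵ = 96460 N = 96.46 kN, compressive.
σ_{concrete} = P / A = 96460 / 575 = 167.8 MPa.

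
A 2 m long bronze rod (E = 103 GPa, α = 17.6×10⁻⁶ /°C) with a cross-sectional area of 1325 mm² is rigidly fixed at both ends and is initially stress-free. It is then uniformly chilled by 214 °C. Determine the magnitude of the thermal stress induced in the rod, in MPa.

σ ≈ 388 MPa (tensile)

Because both ends are immovable the net strain is zero, and the suppressed thermal strain is αΔT = 17.6×10⁻⁶ × 214 = 3766.4×10⁻⁶.
The stress required to suppress this strain is σ = Eε = 103×10³ × 3766.4×10⁻⁶ = 387.9 MPa, tensile since the rod is trying to contract.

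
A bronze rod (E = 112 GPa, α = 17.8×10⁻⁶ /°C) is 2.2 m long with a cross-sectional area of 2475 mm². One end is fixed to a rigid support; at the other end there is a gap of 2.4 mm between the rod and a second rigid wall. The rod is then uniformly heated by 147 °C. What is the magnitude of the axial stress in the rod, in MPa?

Free thermal elongation = αΔT L = 17.8×10⁻⁶ × 147 × 2200 = 5.757 mm.
After closing the 2.4 mm clearance, 5.757 − 2.4 = 3.357 mm of expansion remains to be suppressed by the wall.
So σ = E(δ_free − g)/L = 112×10³ × 3.357/2200 = 170.9 MPa.

σ ≈ 171 MPa (compressive)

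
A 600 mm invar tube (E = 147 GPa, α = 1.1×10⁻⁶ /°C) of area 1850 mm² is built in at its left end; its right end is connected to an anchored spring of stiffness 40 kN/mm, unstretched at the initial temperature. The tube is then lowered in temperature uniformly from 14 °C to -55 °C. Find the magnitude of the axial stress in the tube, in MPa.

The unrestrained thermal change is αΔT L = 1.1×10⁻⁶ × 69 × 600 = 0.04554 mm.
With a force P in the spring, the elastic change of the tube is PL/(AE) and that of the spring is P/k; compatibility requires their sum to equal δ_free.
So P = δ_free / [L/(AE) + 1/k] = 0.04554 / [ 600/(1850×147×10³) + 1/(40×10³) ].
P = 0.04554 / 2.721×10⁻⁵ = 1674 N.
σ = P/A = 1674/1850 = 0.9048 MPa.

σ ≈ 0.905 MPa (tensile)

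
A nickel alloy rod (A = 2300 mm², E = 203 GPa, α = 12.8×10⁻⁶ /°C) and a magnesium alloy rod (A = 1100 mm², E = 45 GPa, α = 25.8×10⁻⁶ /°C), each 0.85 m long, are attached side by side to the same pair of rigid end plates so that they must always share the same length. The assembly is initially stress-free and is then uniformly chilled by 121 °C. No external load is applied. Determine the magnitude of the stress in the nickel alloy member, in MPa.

The magnesium alloy has the larger α, so on cooling it would change length more than the nickel alloy if both were free. The rigid plates force a common final length, so the magnesium alloy is put into tension and the nickel alloy into compression, with equal and opposite forces P (no external load).
Setting the final lengths equal and cancelling L: (α₁ − α₂)ΔT = P/(A₁E₁) + P/(A₂E₂).
|α₁ − α₂|·ΔT = 13×10⁻⁶ × 121 = 0.001573.
1/(A₁E₁) + 1/(A₂E₂) = 1/(2300×203×10³) + 1/(1100×45×10³) = 2.234×10⁻⁸ N⁻¹.
P = 0.001573 / 2.234×10⁻⁸ = 70400 N = 70.4 kN.
σ_{nickel alloy} = P/A₁ = 70400/2300 = 30.61 MPa, compressive.

σ ≈ 30.6 MPa (compressive)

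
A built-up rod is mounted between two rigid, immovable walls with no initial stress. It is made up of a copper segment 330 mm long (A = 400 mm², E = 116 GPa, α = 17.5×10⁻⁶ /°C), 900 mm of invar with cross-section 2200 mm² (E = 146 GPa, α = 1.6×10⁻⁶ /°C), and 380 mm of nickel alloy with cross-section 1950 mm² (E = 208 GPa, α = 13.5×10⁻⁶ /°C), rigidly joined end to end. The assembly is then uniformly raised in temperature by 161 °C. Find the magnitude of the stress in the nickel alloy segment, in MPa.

σ ≈ 93.9 MPa (compressive)

If the supports were absent, the total length change would be Σ αᵢΔT Lᵢ = 17.5×10⁻⁶×161×330 + 1.6×10⁻⁶×161×900 + 13.5×10⁻⁶×161×380 = 1.988 mm.
The walls prevent any net length change, so an axial force P (same in every segment) develops. Compatibility: P · Σ Lᵢ/(AᵢEᵢ) = δ_free.
Σ Lᵢ/(AᵢEᵢ) = 330/(400×116×10³) + 900/(2200×146×10³) + 380/(1950×208×10³) = 1.085×10⁻⁵ mm/N.
P = 1.988 / 1.085×10⁻⁵ = 183200 N = 183.2 kN, compressive.
σ_{nickel alloy} = P / A = 183200 / 1950 = 93.93 MPa.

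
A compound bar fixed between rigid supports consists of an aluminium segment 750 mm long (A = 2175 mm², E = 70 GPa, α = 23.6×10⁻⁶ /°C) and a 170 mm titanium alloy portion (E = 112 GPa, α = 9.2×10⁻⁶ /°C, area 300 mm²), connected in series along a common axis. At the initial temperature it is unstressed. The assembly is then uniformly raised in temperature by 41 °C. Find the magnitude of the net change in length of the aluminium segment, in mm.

|ΔL| ≈ 0.336 mm

With the walls removed the bar would change length by δ_free = Σ αᵢΔT Lᵢ = 23.6×10⁻⁶×41×750 + 9.2×10⁻⁶×41×170 = 0.7898 mm.
The walls prevent any net length change, so an axial force P (same in every segment) develops. Compatibility: P · Σ Lᵢ/(AᵢEᵢ) = δ_free.
The series flexibility is Σ Lᵢ/(AᵢEᵢ) = 750/(2175×70×10³) + 170/(300×112×10³) = 9.986×10⁻⁶ mm/N.
So P = 0.7898 / 9.986×10⁻⁶ = 79.1 kN, compressive.
For the aluminium segment, free thermal change = 23.6×10⁻⁶×41×750 = 0.7257 mm and elastic change from P = 79100×750/(2175×70×10³) = 0.3896 mm; these oppose, so the net change is 0.336 mm (segment lengthens).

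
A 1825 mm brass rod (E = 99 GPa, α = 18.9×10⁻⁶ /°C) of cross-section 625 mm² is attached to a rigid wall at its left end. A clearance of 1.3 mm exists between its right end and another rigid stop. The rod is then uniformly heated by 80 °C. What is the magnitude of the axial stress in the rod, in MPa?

σ ≈ 79.2 MPa (compressive)

Free thermal elongation = αΔT L = 18.9×10⁻⁶ × 80 × 1825 = 2.759 mm.
This exceeds the 1.3 mm gap, so the wall pushes back. The portion of expansion that must be recovered elastically is δ_free − gap = 2.759 − 1.3 = 1.459 mm.
So σ = E(δ_free − g)/L = 99×10³ × 1.459/1825 = 79.17 MPa.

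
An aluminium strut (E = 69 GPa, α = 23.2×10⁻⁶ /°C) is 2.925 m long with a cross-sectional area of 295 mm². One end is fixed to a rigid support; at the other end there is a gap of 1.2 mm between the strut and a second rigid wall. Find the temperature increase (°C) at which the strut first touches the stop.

The gap closes when αΔT L = 1.2 mm, since the strut is still unstressed at that instant.
So ΔT = g/(αL) = 1.2/(23.2×10⁻⁶ × 2925) = 17.68 °C.

ΔT ≈ 17.7 °C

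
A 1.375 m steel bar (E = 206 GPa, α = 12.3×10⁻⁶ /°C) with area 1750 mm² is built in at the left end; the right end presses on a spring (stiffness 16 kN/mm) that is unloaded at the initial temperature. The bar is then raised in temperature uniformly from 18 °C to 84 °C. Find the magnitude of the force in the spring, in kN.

The unrestrained thermal change is αΔT L = 12.3×10⁻⁶ × 66 × 1375 = 1.116 mm.
Let P be the compressive force at the spring. The bar shortens elastically by PL/(AE) and the spring compresses by P/k; together these equal δ_free.
So P = δ_free / [L/(AE) + 1/k] = 1.116 / [ 1375/(1750×206×10³) + 1/(16×10³) ].
P = 1.116 / 6.631×10⁻⁵ = 16830 N.

P ≈ 16.8 kN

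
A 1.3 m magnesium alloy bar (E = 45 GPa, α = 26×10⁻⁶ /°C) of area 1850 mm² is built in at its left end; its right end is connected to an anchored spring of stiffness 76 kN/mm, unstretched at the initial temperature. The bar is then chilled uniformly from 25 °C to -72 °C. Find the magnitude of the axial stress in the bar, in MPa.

σ ≈ 61.6 MPa (tensile)

The unrestrained thermal change is αΔT L = 26×10⁻⁶ × 97 × 1300 = 3.279 mm.
Let P be the tensile force in the spring. The bar extends elastically by PL/(AE) and the spring stretches by P/k; together these equal δ_free.
P [ L/(AE) + 1/k ] = δ_free → P [ 1300/(1850×45×10³) + 1/(76×10³) ] = 3.279.
P = 3.279 / 2.877×10⁻⁵ = 113900 N.
σ = P/A = 113900/1850 = 61.59 MPa.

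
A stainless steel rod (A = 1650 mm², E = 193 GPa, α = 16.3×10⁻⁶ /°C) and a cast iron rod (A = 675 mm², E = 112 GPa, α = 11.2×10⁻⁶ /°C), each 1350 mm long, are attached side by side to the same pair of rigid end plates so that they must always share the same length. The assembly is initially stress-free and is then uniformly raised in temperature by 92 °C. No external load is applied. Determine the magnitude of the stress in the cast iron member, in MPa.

σ ≈ 42.5 MPa (tensile)

The stainless steel has the larger α, so on heating it would change length more than the cast iron if both were free. The rigid plates force a common final length, so the stainless steel is put into compression and the cast iron into tension, with equal and opposite forces P (no external load).
Setting the final lengths equal and cancelling L: (α₁ − α₂)ΔT = P/(A₁E₁) + P/(A₂E₂).
|α₁ − α₂|·ΔT = 5.1×10⁻⁶ × 92 = 0.0004692.
1/(A₁E₁) + 1/(A₂E₂) = 1/(1650×193×10³) + 1/(675×112×10³) = 1.637×10⁻⁸ N⁻¹.
P = 0.0004692 / 1.637×10⁻⁸ = 28670 N = 28.67 kN.
σ_{cast iron} = P/A₂ = 28670/675 = 42.47 MPa, tensile.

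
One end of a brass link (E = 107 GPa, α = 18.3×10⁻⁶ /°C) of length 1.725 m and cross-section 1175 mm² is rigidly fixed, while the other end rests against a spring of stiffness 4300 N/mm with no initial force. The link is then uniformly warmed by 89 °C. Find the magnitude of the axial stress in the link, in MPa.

Free thermal expansion: δ_free = αΔT L = 18.3×10⁻⁶ × 89 × 1725 = 2.81 mm.
With a force P in the spring, the elastic change of the link is PL/(AE) and that of the spring is P/k; compatibility requires their sum to equal δ_free.
So P = δ_free / [L/(AE) + 1/k] = 2.81 / [ 1725/(1175×107×10³) + 1/(4300) ].
P = 2.81 / 0.0002463 = 11410 N.
σ = P/A = 11410/1175 = 9.709 MPa.

σ ≈ 9.71 MPa (compressive)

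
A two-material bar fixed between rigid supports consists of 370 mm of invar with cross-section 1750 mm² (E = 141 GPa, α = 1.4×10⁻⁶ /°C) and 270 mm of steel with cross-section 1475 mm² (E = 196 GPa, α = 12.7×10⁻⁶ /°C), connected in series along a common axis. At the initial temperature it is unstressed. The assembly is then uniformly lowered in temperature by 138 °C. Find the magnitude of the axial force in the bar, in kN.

P ≈ 224 kN (tensile)

Free thermal contraction of the whole bar: Σ αᵢΔT Lᵢ = 1.4×10⁻⁶×138×370 + 12.7×10⁻⁶×138×270 = 0.5447 mm.
Since the ends are fixed, an axial force P builds up, equal in every segment, with P · Σ Lᵢ/(AᵢEᵢ) = δ_free.
Σ Lᵢ/(AᵢEᵢ) = 370/(1750×141×10³) + 270/(1475×196×10³) = 2.433×10⁻⁶ mm/N.
P = 0.5447 / 2.433×10⁻⁶ = 223800 N = 223.8 kN, tensile.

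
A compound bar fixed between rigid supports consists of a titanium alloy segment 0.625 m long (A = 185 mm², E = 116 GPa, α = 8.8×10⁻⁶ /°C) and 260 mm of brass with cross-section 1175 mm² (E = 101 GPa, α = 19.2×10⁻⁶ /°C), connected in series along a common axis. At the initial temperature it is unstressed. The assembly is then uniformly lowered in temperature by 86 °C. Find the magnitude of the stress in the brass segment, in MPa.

σ ≈ 24.5 MPa (tensile)

With the walls removed the bar would change length by δ_free = Σ αᵢΔT Lᵢ = 8.8×10⁻⁶×86×625 + 19.2×10⁻⁶×86×260 = 0.9023 mm.
Since the ends are fixed, an axial force P builds up, equal in every segment, with P · Σ Lᵢ/(AᵢEᵢ) = δ_free.
Σ Lᵢ/(AᵢEᵢ) = 625/(185×116×10³) + 260/(1175×101×10³) = 3.131×10⁻⁵ mm/N.
Hence P = δ_free / Σ(L/AE) = 0.9023/3.131×10⁻⁵ = 28.81 kN (tensile).
σ_{brass} = P / A = 28810 / 1175 = 24.52 MPa.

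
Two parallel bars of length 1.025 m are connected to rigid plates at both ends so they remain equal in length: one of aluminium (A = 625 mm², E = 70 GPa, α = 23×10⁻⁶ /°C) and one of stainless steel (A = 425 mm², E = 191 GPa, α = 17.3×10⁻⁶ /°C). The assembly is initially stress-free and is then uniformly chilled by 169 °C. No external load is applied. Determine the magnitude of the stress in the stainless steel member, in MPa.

σ ≈ 64.4 MPa (compressive)

The aluminium has the larger α, so on cooling it would change length more than the stainless steel if both were free. The rigid plates force a common final length, so the aluminium is put into tension and the stainless steel into compression, with equal and opposite forces P (no external load).
Equating the net (thermal + elastic) strains gives |α₁ − α₂|·ΔT = P·[1/(A₁E₁) + 1/(A₂E₂)].
|α₁ − α₂|·ΔT = 5.7×10⁻⁶ × 169 = 0.0009633.
1/(A₁E₁) + 1/(A₂E₂) = 1/(625×70×10³) + 1/(425×191×10³) = 3.518×10⁻⁸ N⁻¹.
So P = 0.0009633 / 3.518×10⁻⁸ = 27.38 kN.
σ_{stainless steel} = P/A₂ = 27380/425 = 64.44 MPa, compressive.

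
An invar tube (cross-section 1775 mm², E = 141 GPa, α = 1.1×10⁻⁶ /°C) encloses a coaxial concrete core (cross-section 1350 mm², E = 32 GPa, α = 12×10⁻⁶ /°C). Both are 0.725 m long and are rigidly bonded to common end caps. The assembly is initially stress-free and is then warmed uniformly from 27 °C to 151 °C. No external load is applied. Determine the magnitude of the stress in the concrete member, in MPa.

The concrete has the larger α, so on heating it would change length more than the invar if both were free. The rigid plates force a common final length, so the concrete is put into compression and the invar into tension, with equal and opposite forces P (no external load).
Setting the final lengths equal and cancelling L: (α₁ − α₂)ΔT = P/(A₁E₁) + P/(A₂E₂).
|α₁ − α₂|·ΔT = 10.9×10⁻⁶ × 124 = 0.001352.
1/(A₁E₁) + 1/(A₂E₂) = 1/(1775×141×10³) + 1/(1350×32×10³) = 2.714×10⁻⁸ N⁻¹.
So P = 0.001352 / 2.714×10⁻⁸ = 49.79 kN.
σ_{concrete} = P/A₂ = 49790/1350 = 36.88 MPa, compressive.

σ ≈ 36.9 MPa (compressive)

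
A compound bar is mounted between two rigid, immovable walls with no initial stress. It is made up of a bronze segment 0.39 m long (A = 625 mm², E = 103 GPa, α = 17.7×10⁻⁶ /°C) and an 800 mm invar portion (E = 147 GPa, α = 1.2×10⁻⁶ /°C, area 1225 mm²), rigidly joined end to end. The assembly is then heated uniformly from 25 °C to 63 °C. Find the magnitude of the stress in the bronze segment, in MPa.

Free thermal expansion of the whole bar: Σ αᵢΔT Lᵢ = 17.7×10⁻⁶×38×390 + 1.2×10⁻⁶×38×800 = 0.2988 mm.
The walls prevent any net length change, so an axial force P (same in every segment) develops. Compatibility: P · Σ Lᵢ/(AᵢEᵢ) = δ_free.
Σ Lᵢ/(AᵢEᵢ) = 390/(625×103×10³) + 800/(1225×147×10³) = 1.05×10⁻⁵ mm/N.
Hence P = δ_free / Σ(L/AE) = 0.2988/1.05×10⁻⁵ = 28.45 kN (compressive).
σ_{bronze} = P / A = 28450 / 625 = 45.53 MPa.

σ ≈ 45.5 MPa (compressive)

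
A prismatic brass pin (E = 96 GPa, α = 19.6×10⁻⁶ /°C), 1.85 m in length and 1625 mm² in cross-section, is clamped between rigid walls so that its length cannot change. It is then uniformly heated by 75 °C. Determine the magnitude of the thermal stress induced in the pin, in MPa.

σ ≈ 141 MPa (compressive)

Because both ends are immovable the net strain is zero, and the suppressed thermal strain is αΔT = 19.6×10⁻⁶ × 75 = 1470×10⁻⁶.
The stress required to suppress this strain is σ = Eε = 96×10³ × 1470×10⁻⁶ = 141.1 MPa, compressive since the pin is trying to expand.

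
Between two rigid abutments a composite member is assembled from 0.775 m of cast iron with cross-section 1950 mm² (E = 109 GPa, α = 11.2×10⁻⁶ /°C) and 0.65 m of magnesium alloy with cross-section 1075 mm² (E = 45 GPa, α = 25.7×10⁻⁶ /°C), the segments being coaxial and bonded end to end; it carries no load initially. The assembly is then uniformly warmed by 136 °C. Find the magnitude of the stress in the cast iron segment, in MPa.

σ ≈ 104 MPa (compressive)

Free thermal expansion of the whole bar: Σ αᵢΔT Lᵢ = 11.2×10⁻⁶×136×775 + 25.7×10⁻⁶×136×650 = 3.452 mm.
The rigid supports impose zero overall length change; the single axial force P common to all segments must satisfy P Σ Lᵢ/(AᵢEᵢ) = δ_free.
Σ Lᵢ/(AᵢEᵢ) = 775/(1950×109×10³) + 650/(1075×45×10³) = 1.708×10⁻⁵ mm/N.
P = 3.452 / 1.708×10⁻⁵ = 202100 N = 202.1 kN, compressive.
σ_{cast iron} = P / A = 202100 / 1950 = 103.6 MPa.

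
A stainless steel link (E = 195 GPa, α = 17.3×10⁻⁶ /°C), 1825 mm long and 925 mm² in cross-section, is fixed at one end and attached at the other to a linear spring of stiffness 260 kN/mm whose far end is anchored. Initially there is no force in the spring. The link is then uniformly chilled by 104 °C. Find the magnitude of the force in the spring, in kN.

P ≈ 235 kN

If the spring were absent the link would shorten by αΔT L = 17.3×10⁻⁶ × 104 × 1825 = 3.284 mm.
With a force P in the spring, the elastic change of the link is PL/(AE) and that of the spring is P/k; compatibility requires their sum to equal δ_free.
P [ L/(AE) + 1/k ] = δ_free → P [ 1825/(925×195×10³) + 1/(260×10³) ] = 3.284.
P = 3.284 / 1.396×10⁻⁵ = 235100 N.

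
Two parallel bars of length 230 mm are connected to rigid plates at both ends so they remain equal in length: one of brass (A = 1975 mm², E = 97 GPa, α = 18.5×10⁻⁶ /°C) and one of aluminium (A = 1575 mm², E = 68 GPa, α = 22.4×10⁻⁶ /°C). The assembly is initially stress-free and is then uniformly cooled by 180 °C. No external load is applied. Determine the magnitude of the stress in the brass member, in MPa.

Both members must finish at the same length. With the larger α, the aluminium tends to over-contract; the plates restrain it, putting the aluminium in tension and the brass in compression. With no external load the two internal forces are equal and opposite, magnitude P.
Compatibility of the two members (thermal + elastic change equal): (α₁ − α₂)ΔT = P·[1/(A₁E₁) + 1/(A₂E₂)].
|α₁ − α₂|·ΔT = 3.9×10⁻⁶ × 180 = 0.000702.
1/(A₁E₁) + 1/(A₂E₂) = 1/(1975×97×10³) + 1/(1575×68×10³) = 1.456×10⁻⁸ N⁻¹.
P = 0.000702 / 1.456×10⁻⁸ = 48220 N = 48.22 kN.
σ_{brass} = P/A₁ = 48220/1975 = 24.42 MPa, compressive.

σ ≈ 24.4 MPa (compressive)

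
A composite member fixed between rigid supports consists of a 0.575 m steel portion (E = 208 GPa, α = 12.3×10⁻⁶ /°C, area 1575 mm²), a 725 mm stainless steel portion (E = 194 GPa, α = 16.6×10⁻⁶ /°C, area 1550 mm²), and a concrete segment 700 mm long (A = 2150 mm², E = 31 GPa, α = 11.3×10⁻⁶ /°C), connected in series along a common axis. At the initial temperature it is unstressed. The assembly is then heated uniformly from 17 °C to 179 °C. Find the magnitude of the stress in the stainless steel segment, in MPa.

σ ≈ 193 MPa (compressive)

If the supports were absent, the total length change would be Σ αᵢΔT Lᵢ = 12.3×10⁻⁶×162×575 + 16.6×10⁻⁶×162×725 + 11.3×10⁻⁶×162×700 = 4.377 mm.
The walls prevent any net length change, so an axial force P (same in every segment) develops. Compatibility: P · Σ Lᵢ/(AᵢEᵢ) = δ_free.
The series flexibility is Σ Lᵢ/(AᵢEᵢ) = 575/(1575×208×10³) + 725/(1550×194×10³) + 700/(2150×31×10³) = 1.467×10⁻⁵ mm/N.
So P = 4.377 / 1.467×10⁻⁵ = 298.4 kN, compressive.
σ_{stainless steel} = P / A = 298400 / 1550 = 192.5 MPa.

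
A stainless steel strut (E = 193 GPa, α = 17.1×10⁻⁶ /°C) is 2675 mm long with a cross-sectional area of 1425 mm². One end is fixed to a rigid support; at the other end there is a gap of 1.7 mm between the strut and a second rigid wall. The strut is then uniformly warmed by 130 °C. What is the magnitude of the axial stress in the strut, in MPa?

σ ≈ 306 MPa (compressive)

Unrestrained expansion: δ_free = αΔT L = 17.1×10⁻⁶ × 130 × 2675 = 5.947 mm.
After closing the 1.7 mm clearance, 5.947 − 1.7 = 4.247 mm of expansion remains to be suppressed by the wall.
Compatibility: PL/(AE) = 4.247 mm, so σ = P/A = E × (4.247/2675) = 306.4 MPa.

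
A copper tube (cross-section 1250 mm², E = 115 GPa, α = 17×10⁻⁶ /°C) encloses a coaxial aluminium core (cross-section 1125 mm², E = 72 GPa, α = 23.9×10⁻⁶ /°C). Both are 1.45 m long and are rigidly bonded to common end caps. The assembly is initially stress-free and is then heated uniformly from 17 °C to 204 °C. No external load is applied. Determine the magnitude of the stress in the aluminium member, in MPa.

Both members must finish at the same length. With the larger α, the aluminium tends to over-expand; the plates restrain it, putting the aluminium in compression and the copper in tension. With no external load the two internal forces are equal and opposite, magnitude P.
Equating the net (thermal + elastic) strains gives |α₁ − α₂|·ΔT = P·[1/(A₁E₁) + 1/(A₂E₂)].
|α₁ − α₂|·ΔT = 6.9×10⁻⁶ × 187 = 0.00129.
1/(A₁E₁) + 1/(A₂E₂) = 1/(1250×115×10³) + 1/(1125×72×10³) = 1.93×10⁻⁸ N⁻¹.
P = 0.00129 / 1.93×10⁻⁸ = 66850 N = 66.85 kN.
σ_{aluminium} = P/A₂ = 66850/1125 = 59.42 MPa, compressive.

σ ≈ 59.4 MPa (compressive)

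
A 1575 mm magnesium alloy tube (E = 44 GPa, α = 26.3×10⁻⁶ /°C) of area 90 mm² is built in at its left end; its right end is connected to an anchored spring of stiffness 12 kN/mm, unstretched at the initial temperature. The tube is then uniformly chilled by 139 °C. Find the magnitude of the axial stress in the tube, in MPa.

σ ≈ 133 MPa (tensile)

Free thermal contraction: δ_free = αΔT L = 26.3×10⁻⁶ × 139 × 1575 = 5.758 mm.
With a force P in the spring, the elastic change of the tube is PL/(AE) and that of the spring is P/k; compatibility requires their sum to equal δ_free.
P [ L/(AE) + 1/k ] = δ_free → P [ 1575/(90×44×10³) + 1/(12×10³) ] = 5.758.
P = 5.758 / 0.0004811 = 11970 N.
σ = P/A = 11970/90 = 133 MPa.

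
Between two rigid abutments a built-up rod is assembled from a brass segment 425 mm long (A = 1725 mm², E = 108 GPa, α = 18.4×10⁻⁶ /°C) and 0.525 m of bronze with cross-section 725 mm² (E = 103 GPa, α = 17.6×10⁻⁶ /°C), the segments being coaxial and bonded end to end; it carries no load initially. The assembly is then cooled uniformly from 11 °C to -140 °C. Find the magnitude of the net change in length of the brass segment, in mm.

If the supports were absent, the total length change would be Σ αᵢΔT Lᵢ = 18.4×10⁻⁶×151×425 + 17.6×10⁻⁶×151×525 = 2.576 mm.
The walls prevent any net length change, so an axial force P (same in every segment) develops. Compatibility: P · Σ Lᵢ/(AᵢEᵢ) = δ_free.
Σ Lᵢ/(AᵢEᵢ) = 425/(1725×108×10³) + 525/(725×103×10³) = 9.312×10⁻⁶ mm/N.
So P = 2.576 / 9.312×10⁻⁶ = 276.6 kN, tensile.
For the brass segment, free thermal change = 18.4×10⁻⁶×151×425 = 1.181 mm and elastic change from P = 276600×425/(1725×108×10³) = 0.6311 mm; these oppose, so the net change is 0.55 mm (segment shortens).

|ΔL| ≈ 0.55 mm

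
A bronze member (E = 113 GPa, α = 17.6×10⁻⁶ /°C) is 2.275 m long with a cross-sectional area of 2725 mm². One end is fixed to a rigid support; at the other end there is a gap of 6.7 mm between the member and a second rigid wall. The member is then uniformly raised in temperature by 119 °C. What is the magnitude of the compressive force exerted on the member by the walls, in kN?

P ≈ 0 kN

Unrestrained expansion: δ_free = αΔT L = 17.6×10⁻⁶ × 119 × 2275 = 4.765 mm.
This is smaller than the 6.7 mm clearance, so the member expands freely without reaching the stop — the stress is zero.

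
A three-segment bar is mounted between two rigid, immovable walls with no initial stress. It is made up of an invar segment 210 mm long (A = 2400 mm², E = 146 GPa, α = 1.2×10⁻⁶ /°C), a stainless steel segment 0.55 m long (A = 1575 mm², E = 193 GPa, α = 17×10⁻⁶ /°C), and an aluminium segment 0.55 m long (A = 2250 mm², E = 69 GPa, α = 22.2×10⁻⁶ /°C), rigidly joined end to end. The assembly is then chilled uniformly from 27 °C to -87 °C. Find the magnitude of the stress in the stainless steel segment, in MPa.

σ ≈ 265 MPa (tensile)

With the walls removed the bar would change length by δ_free = Σ αᵢΔT Lᵢ = 1.2×10⁻⁶×114×210 + 17×10⁻⁶×114×550 + 22.2×10⁻⁶×114×550 = 2.487 mm.
The walls prevent any net length change, so an axial force P (same in every segment) develops. Compatibility: P · Σ Lᵢ/(AᵢEᵢ) = δ_free.
The series flexibility is Σ Lᵢ/(AᵢEᵢ) = 210/(2400×146×10³) + 550/(1575×193×10³) + 550/(2250×69×10³) = 5.951×10⁻⁶ mm/N.
So P = 2.487 / 5.951×10⁻⁶ = 417.8 kN, tensile.
σ_{stainless steel} = P / A = 417800 / 1575 = 265.3 MPa.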